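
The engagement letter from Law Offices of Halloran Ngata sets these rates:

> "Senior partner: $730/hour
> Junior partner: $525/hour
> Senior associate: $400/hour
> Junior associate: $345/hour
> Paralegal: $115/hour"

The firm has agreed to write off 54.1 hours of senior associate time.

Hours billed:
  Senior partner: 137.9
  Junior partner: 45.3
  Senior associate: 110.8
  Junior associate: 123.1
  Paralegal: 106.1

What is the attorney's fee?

Senior partner: 137.9 × $730 = $100,667.00
Junior partner: 45.3 × $525 = $23,782.50
Senior associate: 110.8 × $400 = $44,320.00
Junior associate: 123.1 × $345 = $42,469.50
Paralegal: 106.1 × $115 = $12,201.50
Subtotal: $223,440.50
Write-off: 54.1 × $400 = $21,640.00
Total: $223,440.50 − $21,640.00 = $201,800.50

$201,800.50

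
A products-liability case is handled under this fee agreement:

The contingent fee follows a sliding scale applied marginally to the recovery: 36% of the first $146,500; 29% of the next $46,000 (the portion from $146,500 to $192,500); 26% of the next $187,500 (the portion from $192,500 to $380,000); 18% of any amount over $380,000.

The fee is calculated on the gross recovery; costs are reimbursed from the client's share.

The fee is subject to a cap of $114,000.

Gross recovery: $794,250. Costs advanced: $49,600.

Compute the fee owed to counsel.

$114,000.00

Fee base is the gross recovery, $794,250; costs are reimbursed separately.
First $146,500 at 36% = $52,740.00
Next $46,000 at 29% = $13,340.00
Next $187,500 at 26% = $48,750.00
Remaining $414,250 at 18% = $74,565.00
Fee: $52,740.00 + $13,340.00 + $48,750.00 + $74,565.00 = $189,395.00
$189,395.00 exceeds the $114,000 cap, so the fee is capped at $114,000.00.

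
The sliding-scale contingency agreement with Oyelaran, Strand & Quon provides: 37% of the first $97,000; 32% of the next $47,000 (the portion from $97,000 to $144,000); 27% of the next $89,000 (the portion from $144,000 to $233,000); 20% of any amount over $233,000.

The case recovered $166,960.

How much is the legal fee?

$57,129.20

First $97,000 at 37% = $35,890.00
Next $47,000 at 32% = $15,040.00
Remaining $22,960 at 27% = $6,199.20
Fee: $35,890.00 + $15,040.00 + $6,199.20 = $57,129.20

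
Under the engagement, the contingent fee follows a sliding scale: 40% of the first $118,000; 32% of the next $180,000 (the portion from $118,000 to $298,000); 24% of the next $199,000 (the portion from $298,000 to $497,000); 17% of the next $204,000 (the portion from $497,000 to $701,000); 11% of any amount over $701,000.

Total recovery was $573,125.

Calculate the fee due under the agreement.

$165,501.25

First $118,000 at 40% = $47,200.00
Next $180,000 at 32% = $57,600.00
Next $199,000 at 24% = $47,760.00
Remaining $76,125 at 17% = $12,941.25
Fee: $47,200.00 + $57,600.00 + $47,760.00 + $12,941.25 = $165,501.25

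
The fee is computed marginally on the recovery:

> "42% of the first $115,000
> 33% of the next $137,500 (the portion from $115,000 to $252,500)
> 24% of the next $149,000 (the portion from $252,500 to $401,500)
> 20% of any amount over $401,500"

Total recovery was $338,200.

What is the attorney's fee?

$114,243.00

First $115,000 at 42% = $48,300.00
Next $137,500 at 33% = $45,375.00
Remaining $85,700 at 24% = $20,568.00
Fee: $48,300.00 + $45,375.00 + $20,568.00 = $114,243.00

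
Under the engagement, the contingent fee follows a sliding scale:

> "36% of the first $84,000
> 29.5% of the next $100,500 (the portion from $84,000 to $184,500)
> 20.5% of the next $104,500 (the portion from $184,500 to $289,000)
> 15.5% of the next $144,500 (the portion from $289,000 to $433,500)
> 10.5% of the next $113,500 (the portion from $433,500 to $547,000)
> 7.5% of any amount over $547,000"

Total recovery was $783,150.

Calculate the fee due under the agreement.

$133,336.25

First $84,000 at 36% = $30,240.00
Next $100,500 at 29.5% = $29,647.50
Next $104,500 at 20.5% = $21,422.50
Next $144,500 at 15.5% = $22,397.50
Next $113,500 at 10.5% = $11,917.50
Remaining $236,150 at 7.5% = $17,711.25
Fee: $30,240.00 + $29,647.50 + $21,422.50 + $22,397.50 + $11,917.50 + $17,711.25 = $133,336.25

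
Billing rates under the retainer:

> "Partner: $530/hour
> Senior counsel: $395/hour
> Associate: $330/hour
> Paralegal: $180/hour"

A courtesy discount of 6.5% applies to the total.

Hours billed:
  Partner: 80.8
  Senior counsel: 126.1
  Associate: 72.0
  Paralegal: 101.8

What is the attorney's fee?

Partner: 80.8 × $530 = $42,824.00
Senior counsel: 126.1 × $395 = $49,809.50
Associate: 72.0 × $330 = $23,760.00
Paralegal: 101.8 × $180 = $18,324.00
Subtotal: $134,717.50
Less 6.5% discount: −$8,756.64
Total: $134,717.50 − $8,756.64 = $125,960.86

$125,960.86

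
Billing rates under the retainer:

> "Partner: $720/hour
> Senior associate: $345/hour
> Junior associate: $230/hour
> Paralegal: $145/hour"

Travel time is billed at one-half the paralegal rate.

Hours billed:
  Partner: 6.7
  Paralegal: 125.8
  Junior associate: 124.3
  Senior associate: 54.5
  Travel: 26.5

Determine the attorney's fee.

$72,377.75

Partner: 6.7 × $720 = $4,824.00
Senior associate: 54.5 × $345 = $18,802.50
Junior associate: 124.3 × $230 = $28,589.00
Paralegal: 125.8 × $145 = $18,241.00
Subtotal: $4,824.00 + $18,802.50 + $28,589.00 + $18,241.00 = $70,456.50
Travel: 26.5 × ($145 ÷ 2) = 26.5 × $72.50 = $1,921.25
Total: $70,456.50 + $1,921.25 = $72,377.75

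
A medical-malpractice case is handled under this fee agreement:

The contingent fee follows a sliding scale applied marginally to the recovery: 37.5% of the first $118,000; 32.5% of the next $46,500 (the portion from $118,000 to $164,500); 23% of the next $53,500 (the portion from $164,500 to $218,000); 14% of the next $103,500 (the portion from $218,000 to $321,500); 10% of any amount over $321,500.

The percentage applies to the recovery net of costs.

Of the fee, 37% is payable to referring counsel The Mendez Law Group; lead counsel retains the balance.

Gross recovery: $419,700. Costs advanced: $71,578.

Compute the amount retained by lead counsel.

$55,956.41

Fee base (net of costs): $419,700 − $71,578 = $348,122
First $118,000 at 37.5% = $44,250.00
Next $46,500 at 32.5% = $15,112.50
Next $53,500 at 23% = $12,305.00
Next $103,500 at 14% = $14,490.00
Remaining $26,622 at 10% = $2,662.20
Fee: $44,250.00 + $15,112.50 + $12,305.00 + $14,490.00 + $2,662.20 = $88,819.70
Referral share: 37% of $88,819.70 = $32,863.29; lead counsel retains $88,819.70 − $32,863.29 = $55,956.41.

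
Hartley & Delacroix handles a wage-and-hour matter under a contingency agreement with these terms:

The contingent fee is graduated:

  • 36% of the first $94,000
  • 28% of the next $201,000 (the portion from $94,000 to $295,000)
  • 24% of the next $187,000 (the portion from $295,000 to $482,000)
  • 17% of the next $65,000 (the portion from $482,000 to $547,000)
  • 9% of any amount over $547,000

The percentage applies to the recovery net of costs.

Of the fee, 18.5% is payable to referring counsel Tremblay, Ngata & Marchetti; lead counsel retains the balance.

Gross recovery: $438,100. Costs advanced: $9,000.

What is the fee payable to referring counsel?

$22,626.24

Fee base (net of costs): $438,100 − $9,000 = $429,100
First $94,000 at 36% = $33,840.00
Next $201,000 at 28% = $56,280.00
Remaining $134,100 at 24% = $32,184.00
Fee: $33,840.00 + $56,280.00 + $32,184.00 = $122,304.00
Referral share: 18.5% of $122,304.00 = $22,626.24; lead counsel retains $122,304.00 − $22,626.24 = $99,677.76.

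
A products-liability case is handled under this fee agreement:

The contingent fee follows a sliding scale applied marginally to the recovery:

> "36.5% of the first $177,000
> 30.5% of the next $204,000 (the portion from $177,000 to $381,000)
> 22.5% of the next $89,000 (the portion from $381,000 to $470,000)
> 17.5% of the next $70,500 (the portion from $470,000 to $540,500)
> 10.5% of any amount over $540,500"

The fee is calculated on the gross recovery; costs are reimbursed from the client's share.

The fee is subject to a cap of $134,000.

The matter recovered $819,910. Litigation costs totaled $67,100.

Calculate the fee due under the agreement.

Fee base is the gross recovery, $819,910; costs are reimbursed separately.
First $177,000 at 36.5% = $64,605.00
Next $204,000 at 30.5% = $62,220.00
Next $89,000 at 22.5% = $20,025.00
Next $70,500 at 17.5% = $12,337.50
Remaining $279,410 at 10.5% = $29,338.05
Fee: $64,605.00 + $62,220.00 + $20,025.00 + $12,337.50 + $29,338.05 = $188,525.55
$188,525.55 exceeds the $134,000 cap, so the fee is capped at $134,000.00.

$134,000.00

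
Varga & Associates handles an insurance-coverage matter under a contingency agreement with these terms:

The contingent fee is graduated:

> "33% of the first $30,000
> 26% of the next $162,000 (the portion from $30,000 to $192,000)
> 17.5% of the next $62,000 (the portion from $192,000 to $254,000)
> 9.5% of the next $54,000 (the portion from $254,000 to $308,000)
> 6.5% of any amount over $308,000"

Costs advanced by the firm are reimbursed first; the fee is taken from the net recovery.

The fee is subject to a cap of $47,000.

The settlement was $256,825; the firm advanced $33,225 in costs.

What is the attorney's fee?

Fee base (net of costs): $256,825 − $33,225 = $223,600
First $30,000 at 33% = $9,900.00
Next $162,000 at 26% = $42,120.00
Remaining $31,600 at 17.5% = $5,530.00
Fee: $9,900.00 + $42,120.00 + $5,530.00 = $57,550.00
$57,550.00 exceeds the $47,000 cap, so the fee is capped at $47,000.00.

$47,000.00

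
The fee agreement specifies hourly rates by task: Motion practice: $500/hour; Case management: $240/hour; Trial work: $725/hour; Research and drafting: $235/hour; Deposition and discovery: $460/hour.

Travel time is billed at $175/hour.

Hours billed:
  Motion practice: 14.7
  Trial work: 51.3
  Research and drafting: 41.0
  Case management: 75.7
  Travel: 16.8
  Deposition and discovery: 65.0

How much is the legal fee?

Motion practice: 14.7 × $500 = $7,350.00
Case management: 75.7 × $240 = $18,168.00
Trial work: 51.3 × $725 = $37,192.50
Research and drafting: 41.0 × $235 = $9,635.00
Deposition and discovery: 65.0 × $460 = $29,900.00
Subtotal: $7,350.00 + $18,168.00 + $37,192.50 + $9,635.00 + $29,900.00 = $102,245.50
Travel: 16.8 × $175 = $2,940.00
Total: $102,245.50 + $2,940.00 = $105,185.50

$105,185.50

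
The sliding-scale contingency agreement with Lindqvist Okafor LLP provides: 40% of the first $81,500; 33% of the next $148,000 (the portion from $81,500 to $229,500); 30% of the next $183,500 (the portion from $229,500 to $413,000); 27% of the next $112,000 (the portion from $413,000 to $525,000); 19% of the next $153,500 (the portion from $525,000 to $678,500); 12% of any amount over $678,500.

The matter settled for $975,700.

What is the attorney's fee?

$231,559.00

First $81,500 at 40% = $32,600.00
Next $148,000 at 33% = $48,840.00
Next $183,500 at 30% = $55,050.00
Next $112,000 at 27% = $30,240.00
Next $153,500 at 19% = $29,165.00
Remaining $297,200 at 12% = $35,664.00
Fee: $32,600.00 + $48,840.00 + $55,050.00 + $30,240.00 + $29,165.00 + $35,664.00 = $231,559.00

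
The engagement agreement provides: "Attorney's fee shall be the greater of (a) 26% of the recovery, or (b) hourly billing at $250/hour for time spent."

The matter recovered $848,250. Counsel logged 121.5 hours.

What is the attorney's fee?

(a) 26% of $848,250 = $220,545.00
(b) 121.5 × $250 = $30,375.00
The greater is (a): $220,545.00.

$220,545.00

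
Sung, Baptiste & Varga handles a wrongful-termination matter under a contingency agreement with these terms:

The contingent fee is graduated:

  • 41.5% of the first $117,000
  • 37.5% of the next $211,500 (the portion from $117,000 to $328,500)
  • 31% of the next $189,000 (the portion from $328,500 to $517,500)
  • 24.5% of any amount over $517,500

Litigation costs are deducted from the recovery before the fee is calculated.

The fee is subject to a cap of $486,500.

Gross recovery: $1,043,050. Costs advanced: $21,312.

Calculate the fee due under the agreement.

Fee base (net of costs): $1,043,050 − $21,312 = $1,021,738
First $117,000 at 41.5% = $48,555.00
Next $211,500 at 37.5% = $79,312.50
Next $189,000 at 31% = $58,590.00
Remaining $504,238 at 24.5% = $123,538.31
Fee: $48,555.00 + $79,312.50 + $58,590.00 + $123,538.31 = $309,995.81
$309,995.81 is under the $486,500 cap.

$309,995.81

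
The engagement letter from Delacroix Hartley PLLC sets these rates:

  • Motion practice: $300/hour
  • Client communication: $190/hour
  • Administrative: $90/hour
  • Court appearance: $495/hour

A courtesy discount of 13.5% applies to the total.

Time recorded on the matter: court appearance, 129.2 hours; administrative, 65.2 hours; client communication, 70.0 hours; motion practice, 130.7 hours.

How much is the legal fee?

$105,817.18

Motion practice: 130.7 × $300 = $39,210.00
Client communication: 70.0 × $190 = $13,300.00
Administrative: 65.2 × $90 = $5,868.00
Court appearance: 129.2 × $495 = $63,954.00
Subtotal: $122,332.00
Less 13.5% discount: −$16,514.82
Total: $122,332.00 − $16,514.82 = $105,817.18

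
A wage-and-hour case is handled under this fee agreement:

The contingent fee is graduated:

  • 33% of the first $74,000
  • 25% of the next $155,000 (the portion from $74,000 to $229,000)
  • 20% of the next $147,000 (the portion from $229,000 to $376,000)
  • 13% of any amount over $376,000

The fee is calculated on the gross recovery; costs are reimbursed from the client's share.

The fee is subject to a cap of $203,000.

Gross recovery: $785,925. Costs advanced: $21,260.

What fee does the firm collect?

Fee base is the gross recovery, $785,925; costs are reimbursed separately.
First $74,000 at 33% = $24,420.00
Next $155,000 at 25% = $38,750.00
Next $147,000 at 20% = $29,400.00
Remaining $409,925 at 13% = $53,290.25
Fee: $24,420.00 + $38,750.00 + $29,400.00 + $53,290.25 = $145,860.25
$145,860.25 is under the $203,000 cap.

$145,860.25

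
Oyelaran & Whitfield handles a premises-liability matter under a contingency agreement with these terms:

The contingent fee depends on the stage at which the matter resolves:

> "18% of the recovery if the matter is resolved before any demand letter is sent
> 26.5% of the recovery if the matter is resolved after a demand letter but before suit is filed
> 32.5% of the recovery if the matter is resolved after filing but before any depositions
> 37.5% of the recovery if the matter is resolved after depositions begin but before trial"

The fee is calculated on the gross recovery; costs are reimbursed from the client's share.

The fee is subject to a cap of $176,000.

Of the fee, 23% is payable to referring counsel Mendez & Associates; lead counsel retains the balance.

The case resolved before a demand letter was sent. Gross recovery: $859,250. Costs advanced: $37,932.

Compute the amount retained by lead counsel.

$119,092.05

Fee base is the gross recovery, $859,250; costs are reimbursed separately.
The matter resolved before a demand letter was sent, so the 18% rate applies.
$859,250 × 18% = $154,665.00
$154,665.00 is under the $176,000 cap.
Referral share: 23% of $154,665.00 = $35,572.95; lead counsel retains $154,665.00 − $35,572.95 = $119,092.05.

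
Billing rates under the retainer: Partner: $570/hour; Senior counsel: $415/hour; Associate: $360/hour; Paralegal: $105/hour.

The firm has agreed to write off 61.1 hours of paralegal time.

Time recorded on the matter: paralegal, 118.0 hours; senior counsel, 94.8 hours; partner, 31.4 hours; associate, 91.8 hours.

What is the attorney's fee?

$96,262.50

Partner: 31.4 × $570 = $17,898.00
Senior counsel: 94.8 × $415 = $39,342.00
Associate: 91.8 × $360 = $33,048.00
Paralegal: 118.0 × $105 = $12,390.00
Subtotal: $102,678.00
Write-off: 61.1 × $105 = $6,415.50
Total: $102,678.00 − $6,415.50 = $96,262.50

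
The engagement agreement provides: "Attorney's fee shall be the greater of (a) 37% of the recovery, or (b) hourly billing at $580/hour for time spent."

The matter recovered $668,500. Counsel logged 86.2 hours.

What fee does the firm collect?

$247,345.00

(a) 37% of $668,500 = $247,345.00
(b) 86.2 × $580 = $49,996.00
The greater is (a): $247,345.00.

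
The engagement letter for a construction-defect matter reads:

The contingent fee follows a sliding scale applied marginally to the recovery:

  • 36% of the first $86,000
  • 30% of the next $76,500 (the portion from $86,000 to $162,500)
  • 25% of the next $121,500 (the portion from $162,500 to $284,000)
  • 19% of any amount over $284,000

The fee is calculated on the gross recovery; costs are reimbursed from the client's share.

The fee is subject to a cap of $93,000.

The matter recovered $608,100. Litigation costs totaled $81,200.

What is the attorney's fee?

Fee base is the gross recovery, $608,100; costs are reimbursed separately.
First $86,000 at 36% = $30,960.00
Next $76,500 at 30% = $22,950.00
Next $121,500 at 25% = $30,375.00
Remaining $324,100 at 19% = $61,579.00
Fee: $30,960.00 + $22,950.00 + $30,375.00 + $61,579.00 = $145,864.00
$145,864.00 exceeds the $93,000 cap, so the fee is capped at $93,000.00.

$93,000.00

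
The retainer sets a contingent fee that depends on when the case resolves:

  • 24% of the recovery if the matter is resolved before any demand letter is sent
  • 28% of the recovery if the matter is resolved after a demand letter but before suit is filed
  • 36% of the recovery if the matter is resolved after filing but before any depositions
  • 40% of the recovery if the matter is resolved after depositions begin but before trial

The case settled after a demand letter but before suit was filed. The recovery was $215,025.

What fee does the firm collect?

$60,207.00

The matter settled after a demand letter but before suit was filed, so the 28% rate applies.
$215,025 × 28% = $60,207.00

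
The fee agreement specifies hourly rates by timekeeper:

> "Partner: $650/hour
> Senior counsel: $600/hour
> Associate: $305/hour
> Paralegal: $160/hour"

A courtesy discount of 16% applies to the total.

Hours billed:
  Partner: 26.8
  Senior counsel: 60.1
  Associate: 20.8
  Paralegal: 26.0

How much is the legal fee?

Partner: 26.8 × $650 = $17,420.00
Senior counsel: 60.1 × $600 = $36,060.00
Associate: 20.8 × $305 = $6,344.00
Paralegal: 26.0 × $160 = $4,160.00
Subtotal: $63,984.00
Less 16% discount: −$10,237.44
Total: $63,984.00 − $10,237.44 = $53,746.56

$53,746.56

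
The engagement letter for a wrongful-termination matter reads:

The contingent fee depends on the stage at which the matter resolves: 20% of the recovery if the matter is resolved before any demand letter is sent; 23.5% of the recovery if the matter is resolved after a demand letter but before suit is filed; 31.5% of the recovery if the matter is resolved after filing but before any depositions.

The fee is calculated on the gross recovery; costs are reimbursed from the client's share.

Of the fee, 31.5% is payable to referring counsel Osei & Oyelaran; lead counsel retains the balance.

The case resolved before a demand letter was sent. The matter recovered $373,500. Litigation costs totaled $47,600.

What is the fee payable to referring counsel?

$23,530.50

Fee base is the gross recovery, $373,500; costs are reimbursed separately.
The matter resolved before a demand letter was sent, so the 20% rate applies.
$373,500 × 20% = $74,700.00
Referral share: 31.5% of $74,700.00 = $23,530.50; lead counsel retains $74,700.00 − $23,530.50 = $51,169.50.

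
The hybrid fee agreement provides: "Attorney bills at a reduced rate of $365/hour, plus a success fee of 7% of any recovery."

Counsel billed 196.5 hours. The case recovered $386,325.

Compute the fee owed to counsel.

$98,765.25

Hourly: 196.5 × $365 = $71,722.50
Success fee: 7% of $386,325 = $27,042.75
Total: $71,722.50 + $27,042.75 = $98,765.25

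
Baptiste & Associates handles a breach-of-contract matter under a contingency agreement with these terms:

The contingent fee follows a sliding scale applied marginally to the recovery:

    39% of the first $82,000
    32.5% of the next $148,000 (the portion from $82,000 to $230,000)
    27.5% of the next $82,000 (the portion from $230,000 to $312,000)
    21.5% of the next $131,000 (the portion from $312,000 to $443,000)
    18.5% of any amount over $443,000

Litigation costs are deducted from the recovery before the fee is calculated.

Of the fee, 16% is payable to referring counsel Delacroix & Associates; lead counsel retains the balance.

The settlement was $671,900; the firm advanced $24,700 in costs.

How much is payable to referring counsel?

Fee base (net of costs): $671,900 − $24,700 = $647,200
First $82,000 at 39% = $31,980.00
Next $148,000 at 32.5% = $48,100.00
Next $82,000 at 27.5% = $22,550.00
Next $131,000 at 21.5% = $28,165.00
Remaining $204,200 at 18.5% = $37,777.00
Fee: $31,980.00 + $48,100.00 + $22,550.00 + $28,165.00 + $37,777.00 = $168,572.00
Referral share: 16% of $168,572.00 = $26,971.52; lead counsel retains $168,572.00 − $26,971.52 = $141,600.48.

$26,971.52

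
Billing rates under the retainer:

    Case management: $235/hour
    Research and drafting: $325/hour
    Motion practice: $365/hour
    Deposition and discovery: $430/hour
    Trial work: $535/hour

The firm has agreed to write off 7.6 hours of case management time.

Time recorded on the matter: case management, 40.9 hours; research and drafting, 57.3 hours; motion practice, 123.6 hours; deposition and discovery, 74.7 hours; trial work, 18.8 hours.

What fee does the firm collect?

$113,741.00

Case management: 40.9 × $235 = $9,611.50
Research and drafting: 57.3 × $325 = $18,622.50
Motion practice: 123.6 × $365 = $45,114.00
Deposition and discovery: 74.7 × $430 = $32,121.00
Trial work: 18.8 × $535 = $10,058.00
Subtotal: $115,527.00
Write-off: 7.6 × $235 = $1,786.00
Total: $115,527.00 − $1,786.00 = $113,741.00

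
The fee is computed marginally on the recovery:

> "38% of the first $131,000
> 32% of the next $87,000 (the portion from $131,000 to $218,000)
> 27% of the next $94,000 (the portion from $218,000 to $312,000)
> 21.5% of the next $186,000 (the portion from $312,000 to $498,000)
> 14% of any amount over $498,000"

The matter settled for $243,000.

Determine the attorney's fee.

$84,370.00

First $131,000 at 38% = $49,780.00
Next $87,000 at 32% = $27,840.00
Remaining $25,000 at 27% = $6,750.00
Fee: $49,780.00 + $27,840.00 + $6,750.00 = $84,370.00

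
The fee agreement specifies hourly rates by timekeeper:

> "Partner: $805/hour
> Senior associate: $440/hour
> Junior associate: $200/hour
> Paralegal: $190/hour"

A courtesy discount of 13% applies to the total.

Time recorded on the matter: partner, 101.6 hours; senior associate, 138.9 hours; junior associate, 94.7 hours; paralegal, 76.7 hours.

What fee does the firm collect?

Partner: 101.6 × $805 = $81,788.00
Senior associate: 138.9 × $440 = $61,116.00
Junior associate: 94.7 × $200 = $18,940.00
Paralegal: 76.7 × $190 = $14,573.00
Subtotal: $176,417.00
Less 13% discount: −$22,934.21
Total: $176,417.00 − $22,934.21 = $153,482.79

$153,482.79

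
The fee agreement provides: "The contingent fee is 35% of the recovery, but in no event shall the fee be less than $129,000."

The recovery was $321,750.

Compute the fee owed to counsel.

$129,000.00

35% of $321,750 = $112,612.50
That is below the $129,000 minimum, so the minimum applies.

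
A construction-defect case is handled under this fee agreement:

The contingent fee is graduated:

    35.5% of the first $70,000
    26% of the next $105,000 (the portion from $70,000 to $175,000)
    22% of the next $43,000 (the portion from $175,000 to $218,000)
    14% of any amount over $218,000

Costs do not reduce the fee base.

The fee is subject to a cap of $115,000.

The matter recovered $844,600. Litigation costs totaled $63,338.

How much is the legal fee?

Fee base is the gross recovery, $844,600; costs are reimbursed separately.
First $70,000 at 35.5% = $24,850.00
Next $105,000 at 26% = $27,300.00
Next $43,000 at 22% = $9,460.00
Remaining $626,600 at 14% = $87,724.00
Fee: $24,850.00 + $27,300.00 + $9,460.00 + $87,724.00 = $149,334.00
$149,334.00 exceeds the $115,000 cap, so the fee is capped at $115,000.00.

$115,000.00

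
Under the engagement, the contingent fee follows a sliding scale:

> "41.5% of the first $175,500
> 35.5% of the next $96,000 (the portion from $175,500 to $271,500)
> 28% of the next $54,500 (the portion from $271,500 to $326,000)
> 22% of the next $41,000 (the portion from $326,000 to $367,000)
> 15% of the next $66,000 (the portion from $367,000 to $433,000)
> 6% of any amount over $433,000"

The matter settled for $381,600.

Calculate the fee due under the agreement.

$133,382.50

First $175,500 at 41.5% = $72,832.50
Next $96,000 at 35.5% = $34,080.00
Next $54,500 at 28% = $15,260.00
Next $41,000 at 22% = $9,020.00
Remaining $14,600 at 15% = $2,190.00
Fee: $72,832.50 + $34,080.00 + $15,260.00 + $9,020.00 + $2,190.00 = $133,382.50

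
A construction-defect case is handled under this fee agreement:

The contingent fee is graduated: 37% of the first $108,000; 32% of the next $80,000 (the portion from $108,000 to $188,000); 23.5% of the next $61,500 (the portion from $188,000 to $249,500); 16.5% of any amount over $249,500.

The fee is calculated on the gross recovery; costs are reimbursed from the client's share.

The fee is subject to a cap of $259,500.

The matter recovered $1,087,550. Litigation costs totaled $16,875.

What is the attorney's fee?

$218,290.75

Fee base is the gross recovery, $1,087,550; costs are reimbursed separately.
First $108,000 at 37% = $39,960.00
Next $80,000 at 32% = $25,600.00
Next $61,500 at 23.5% = $14,452.50
Remaining $838,050 at 16.5% = $138,278.25
Fee: $39,960.00 + $25,600.00 + $14,452.50 + $138,278.25 = $218,290.75
$218,290.75 is under the $259,500 cap.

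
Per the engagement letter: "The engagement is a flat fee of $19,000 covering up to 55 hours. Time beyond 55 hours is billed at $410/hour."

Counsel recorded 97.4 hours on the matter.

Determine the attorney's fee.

Flat fee: $19,000.00
Excess hours: 97.4 − 55 = 42.4
Overrun: 42.4 × $410 = $17,384.00
Total: $19,000.00 + $17,384.00 = $36,384.00

$36,384.00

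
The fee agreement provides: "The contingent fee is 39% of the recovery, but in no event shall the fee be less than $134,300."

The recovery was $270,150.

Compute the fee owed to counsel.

39% of $270,150 = $105,358.50
That is below the $134,300 minimum, so the minimum applies.

$134,300.00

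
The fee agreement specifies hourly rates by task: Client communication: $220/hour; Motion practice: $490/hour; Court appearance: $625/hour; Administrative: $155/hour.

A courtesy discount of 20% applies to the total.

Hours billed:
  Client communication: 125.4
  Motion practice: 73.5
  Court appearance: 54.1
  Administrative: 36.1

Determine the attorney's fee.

Client communication: 125.4 × $220 = $27,588.00
Motion practice: 73.5 × $490 = $36,015.00
Court appearance: 54.1 × $625 = $33,812.50
Administrative: 36.1 × $155 = $5,595.50
Subtotal: $103,011.00
Less 20% discount: −$20,602.20
Total: $103,011.00 − $20,602.20 = $82,408.80

$82,408.80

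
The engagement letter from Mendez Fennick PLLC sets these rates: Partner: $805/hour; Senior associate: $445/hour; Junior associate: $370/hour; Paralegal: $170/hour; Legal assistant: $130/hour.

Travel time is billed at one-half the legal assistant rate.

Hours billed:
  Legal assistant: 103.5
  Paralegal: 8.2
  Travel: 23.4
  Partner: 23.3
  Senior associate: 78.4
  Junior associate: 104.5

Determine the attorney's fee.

Partner: 23.3 × $805 = $18,756.50
Senior associate: 78.4 × $445 = $34,888.00
Junior associate: 104.5 × $370 = $38,665.00
Paralegal: 8.2 × $170 = $1,394.00
Legal assistant: 103.5 × $130 = $13,455.00
Subtotal: $18,756.50 + $34,888.00 + $38,665.00 + $1,394.00 + $13,455.00 = $107,158.50
Travel: 23.4 × ($130 ÷ 2) = 23.4 × $65.00 = $1,521.00
Total: $107,158.50 + $1,521.00 = $108,679.50

$108,679.50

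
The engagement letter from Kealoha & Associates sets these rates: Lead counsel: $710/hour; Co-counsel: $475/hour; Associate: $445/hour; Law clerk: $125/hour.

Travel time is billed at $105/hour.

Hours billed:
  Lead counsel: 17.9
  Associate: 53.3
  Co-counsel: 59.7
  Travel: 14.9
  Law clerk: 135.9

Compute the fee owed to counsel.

$83,337.00

Lead counsel: 17.9 × $710 = $12,709.00
Co-counsel: 59.7 × $475 = $28,357.50
Associate: 53.3 × $445 = $23,718.50
Law clerk: 135.9 × $125 = $16,987.50
Subtotal: $12,709.00 + $28,357.50 + $23,718.50 + $16,987.50 = $81,772.50
Travel: 14.9 × $105 = $1,564.50
Total: $81,772.50 + $1,564.50 = $83,337.00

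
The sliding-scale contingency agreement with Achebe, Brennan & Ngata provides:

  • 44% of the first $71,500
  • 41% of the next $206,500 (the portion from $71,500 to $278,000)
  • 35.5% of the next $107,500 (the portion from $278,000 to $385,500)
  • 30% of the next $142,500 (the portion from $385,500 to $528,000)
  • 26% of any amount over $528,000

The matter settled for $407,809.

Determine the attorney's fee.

First $71,500 at 44% = $31,460.00
Next $206,500 at 41% = $84,665.00
Next $107,500 at 35.5% = $38,162.50
Remaining $22,309 at 30% = $6,692.70
Fee: $31,460.00 + $84,665.00 + $38,162.50 + $6,692.70 = $160,980.20

$160,980.20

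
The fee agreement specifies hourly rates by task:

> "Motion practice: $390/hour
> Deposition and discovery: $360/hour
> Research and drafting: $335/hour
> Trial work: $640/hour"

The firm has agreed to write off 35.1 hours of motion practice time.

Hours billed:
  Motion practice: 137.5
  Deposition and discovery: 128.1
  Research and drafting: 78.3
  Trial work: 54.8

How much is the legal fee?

$147,354.50

Motion practice: 137.5 × $390 = $53,625.00
Deposition and discovery: 128.1 × $360 = $46,116.00
Research and drafting: 78.3 × $335 = $26,230.50
Trial work: 54.8 × $640 = $35,072.00
Subtotal: $161,043.50
Write-off: 35.1 × $390 = $13,689.00
Total: $161,043.50 − $13,689.00 = $147,354.50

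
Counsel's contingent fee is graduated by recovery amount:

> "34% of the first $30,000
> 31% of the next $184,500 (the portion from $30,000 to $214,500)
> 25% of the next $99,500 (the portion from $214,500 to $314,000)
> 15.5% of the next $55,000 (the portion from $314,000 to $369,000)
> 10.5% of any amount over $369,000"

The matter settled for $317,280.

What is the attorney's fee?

$92,778.40

First $30,000 at 34% = $10,200.00
Next $184,500 at 31% = $57,195.00
Next $99,500 at 25% = $24,875.00
Remaining $3,280 at 15.5% = $508.40
Fee: $10,200.00 + $57,195.00 + $24,875.00 + $508.40 = $92,778.40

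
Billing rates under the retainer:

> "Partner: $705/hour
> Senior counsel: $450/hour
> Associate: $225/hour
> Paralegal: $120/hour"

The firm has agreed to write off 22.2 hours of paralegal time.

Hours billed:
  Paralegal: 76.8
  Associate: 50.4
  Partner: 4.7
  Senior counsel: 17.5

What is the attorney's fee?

$29,080.50

Partner: 4.7 × $705 = $3,313.50
Senior counsel: 17.5 × $450 = $7,875.00
Associate: 50.4 × $225 = $11,340.00
Paralegal: 76.8 × $120 = $9,216.00
Subtotal: $31,744.50
Write-off: 22.2 × $120 = $2,664.00
Total: $31,744.50 − $2,664.00 = $29,080.50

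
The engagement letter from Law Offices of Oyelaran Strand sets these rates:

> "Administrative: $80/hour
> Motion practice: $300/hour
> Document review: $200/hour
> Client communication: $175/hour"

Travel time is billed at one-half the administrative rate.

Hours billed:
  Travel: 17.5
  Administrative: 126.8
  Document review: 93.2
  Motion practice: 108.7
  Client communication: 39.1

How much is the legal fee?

$68,936.50

Administrative: 126.8 × $80 = $10,144.00
Motion practice: 108.7 × $300 = $32,610.00
Document review: 93.2 × $200 = $18,640.00
Client communication: 39.1 × $175 = $6,842.50
Subtotal: $10,144.00 + $32,610.00 + $18,640.00 + $6,842.50 = $68,236.50
Travel: 17.5 × ($80 ÷ 2) = 17.5 × $40.00 = $700.00
Total: $68,236.50 + $700.00 = $68,936.50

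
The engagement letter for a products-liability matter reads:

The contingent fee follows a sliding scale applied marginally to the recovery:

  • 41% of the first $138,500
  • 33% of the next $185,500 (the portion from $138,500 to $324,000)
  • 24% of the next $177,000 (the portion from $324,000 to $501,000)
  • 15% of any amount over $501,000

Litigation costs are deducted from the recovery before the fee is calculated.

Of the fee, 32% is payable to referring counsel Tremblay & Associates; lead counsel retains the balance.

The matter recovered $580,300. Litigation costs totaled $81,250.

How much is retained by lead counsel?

$108,808.16

Fee base (net of costs): $580,300 − $81,250 = $499,050
First $138,500 at 41% = $56,785.00
Next $185,500 at 33% = $61,215.00
Remaining $175,050 at 24% = $42,012.00
Fee: $56,785.00 + $61,215.00 + $42,012.00 = $160,012.00
Referral share: 32% of $160,012.00 = $51,203.84; lead counsel retains $160,012.00 − $51,203.84 = $108,808.16.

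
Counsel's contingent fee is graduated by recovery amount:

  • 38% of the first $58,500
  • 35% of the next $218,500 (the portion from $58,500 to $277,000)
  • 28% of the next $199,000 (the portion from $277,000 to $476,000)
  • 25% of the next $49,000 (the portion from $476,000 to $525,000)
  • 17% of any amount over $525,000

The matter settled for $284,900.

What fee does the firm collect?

First $58,500 at 38% = $22,230.00
Next $218,500 at 35% = $76,475.00
Remaining $7,900 at 28% = $2,212.00
Fee: $22,230.00 + $76,475.00 + $2,212.00 = $100,917.00

$100,917.00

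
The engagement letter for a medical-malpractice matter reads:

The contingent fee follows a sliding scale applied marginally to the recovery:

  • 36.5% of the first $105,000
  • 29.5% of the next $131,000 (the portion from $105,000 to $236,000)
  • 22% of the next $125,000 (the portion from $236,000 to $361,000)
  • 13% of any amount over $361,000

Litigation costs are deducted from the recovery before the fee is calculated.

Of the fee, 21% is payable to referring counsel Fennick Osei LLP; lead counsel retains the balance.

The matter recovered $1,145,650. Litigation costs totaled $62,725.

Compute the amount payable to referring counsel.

$41,647.25

Fee base (net of costs): $1,145,650 − $62,725 = $1,082,925
First $105,000 at 36.5% = $38,325.00
Next $131,000 at 29.5% = $38,645.00
Next $125,000 at 22% = $27,500.00
Remaining $721,925 at 13% = $93,850.25
Fee: $38,325.00 + $38,645.00 + $27,500.00 + $93,850.25 = $198,320.25
Referral share: 21% of $198,320.25 = $41,647.25; lead counsel retains $198,320.25 − $41,647.25 = $156,673.00.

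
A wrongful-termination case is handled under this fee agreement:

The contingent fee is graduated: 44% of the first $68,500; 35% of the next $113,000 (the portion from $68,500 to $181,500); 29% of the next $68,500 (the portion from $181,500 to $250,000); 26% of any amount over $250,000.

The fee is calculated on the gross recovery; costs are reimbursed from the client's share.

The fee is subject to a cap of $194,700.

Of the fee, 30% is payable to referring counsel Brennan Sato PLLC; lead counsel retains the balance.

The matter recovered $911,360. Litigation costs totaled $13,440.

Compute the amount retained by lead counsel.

Fee base is the gross recovery, $911,360; costs are reimbursed separately.
First $68,500 at 44% = $30,140.00
Next $113,000 at 35% = $39,550.00
Next $68,500 at 29% = $19,865.00
Remaining $661,360 at 26% = $171,953.60
Fee: $30,140.00 + $39,550.00 + $19,865.00 + $171,953.60 = $261,508.60
$261,508.60 exceeds the $194,700 cap, so the fee is capped at $194,700.00.
Referral share: 30% of $194,700.00 = $58,410.00; lead counsel retains $194,700.00 − $58,410.00 = $136,290.00.

$136,290.00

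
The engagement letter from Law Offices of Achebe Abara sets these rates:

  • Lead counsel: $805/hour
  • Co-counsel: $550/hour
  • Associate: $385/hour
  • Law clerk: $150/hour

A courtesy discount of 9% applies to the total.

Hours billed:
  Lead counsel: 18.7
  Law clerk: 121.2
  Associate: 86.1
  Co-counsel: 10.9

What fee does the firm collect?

$65,863.07

Lead counsel: 18.7 × $805 = $15,053.50
Co-counsel: 10.9 × $550 = $5,995.00
Associate: 86.1 × $385 = $33,148.50
Law clerk: 121.2 × $150 = $18,180.00
Subtotal: $72,377.00
Less 9% discount: −$6,513.93
Total: $72,377.00 − $6,513.93 = $65,863.07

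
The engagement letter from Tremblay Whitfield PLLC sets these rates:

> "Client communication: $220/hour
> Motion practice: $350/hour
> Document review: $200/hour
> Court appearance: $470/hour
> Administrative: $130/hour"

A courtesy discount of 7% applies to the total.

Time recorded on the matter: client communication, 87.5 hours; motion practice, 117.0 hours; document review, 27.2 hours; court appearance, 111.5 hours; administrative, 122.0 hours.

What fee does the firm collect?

Client communication: 87.5 × $220 = $19,250.00
Motion practice: 117.0 × $350 = $40,950.00
Document review: 27.2 × $200 = $5,440.00
Court appearance: 111.5 × $470 = $52,405.00
Administrative: 122.0 × $130 = $15,860.00
Subtotal: $133,905.00
Less 7% discount: −$9,373.35
Total: $133,905.00 − $9,373.35 = $124,531.65

$124,531.65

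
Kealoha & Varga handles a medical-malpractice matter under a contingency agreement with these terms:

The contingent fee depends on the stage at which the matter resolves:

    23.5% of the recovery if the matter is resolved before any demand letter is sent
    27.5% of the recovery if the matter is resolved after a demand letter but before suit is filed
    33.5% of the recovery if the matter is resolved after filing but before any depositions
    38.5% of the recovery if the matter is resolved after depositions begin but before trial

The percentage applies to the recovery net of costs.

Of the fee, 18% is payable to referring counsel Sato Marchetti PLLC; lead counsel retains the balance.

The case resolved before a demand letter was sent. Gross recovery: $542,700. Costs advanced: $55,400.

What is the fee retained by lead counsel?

$93,902.71

Fee base (net of costs): $542,700 − $55,400 = $487,300
The matter resolved before a demand letter was sent, so the 23.5% rate applies.
$487,300 × 23.5% = $114,515.50
Referral share: 18% of $114,515.50 = $20,612.79; lead counsel retains $114,515.50 − $20,612.79 = $93,902.71.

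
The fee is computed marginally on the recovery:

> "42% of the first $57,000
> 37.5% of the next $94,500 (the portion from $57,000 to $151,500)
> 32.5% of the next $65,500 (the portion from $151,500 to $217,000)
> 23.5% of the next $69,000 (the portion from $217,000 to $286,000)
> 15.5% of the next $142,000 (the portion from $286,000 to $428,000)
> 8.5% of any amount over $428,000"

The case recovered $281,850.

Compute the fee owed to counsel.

$95,904.75

First $57,000 at 42% = $23,940.00
Next $94,500 at 37.5% = $35,437.50
Next $65,500 at 32.5% = $21,287.50
Remaining $64,850 at 23.5% = $15,239.75
Fee: $23,940.00 + $35,437.50 + $21,287.50 + $15,239.75 = $95,904.75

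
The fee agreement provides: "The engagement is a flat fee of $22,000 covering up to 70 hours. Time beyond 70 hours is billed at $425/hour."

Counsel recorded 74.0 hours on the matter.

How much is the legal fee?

$23,700.00

Flat fee: $22,000.00
Excess hours: 74.0 − 70 = 4.0
Overrun: 4.0 × $425 = $1,700.00
Total: $22,000.00 + $1,700.00 = $23,700.00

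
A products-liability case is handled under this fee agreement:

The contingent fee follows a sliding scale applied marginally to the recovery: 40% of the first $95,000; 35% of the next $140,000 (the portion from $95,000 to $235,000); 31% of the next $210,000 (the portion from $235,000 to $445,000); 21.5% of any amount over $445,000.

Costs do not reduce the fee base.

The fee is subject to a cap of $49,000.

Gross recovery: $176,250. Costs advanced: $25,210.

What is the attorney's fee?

Fee base is the gross recovery, $176,250; costs are reimbursed separately.
First $95,000 at 40% = $38,000.00
Remaining $81,250 at 35% = $28,437.50
Fee: $38,000.00 + $28,437.50 = $66,437.50
$66,437.50 exceeds the $49,000 cap, so the fee is capped at $49,000.00.

$49,000.00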